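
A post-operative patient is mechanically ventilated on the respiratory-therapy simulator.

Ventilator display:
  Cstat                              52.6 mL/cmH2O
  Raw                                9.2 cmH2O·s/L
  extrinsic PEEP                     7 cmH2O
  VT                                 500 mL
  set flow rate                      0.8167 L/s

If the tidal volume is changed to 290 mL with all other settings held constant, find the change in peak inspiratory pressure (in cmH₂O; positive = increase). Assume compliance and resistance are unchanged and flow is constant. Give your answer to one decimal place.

-4.0

PIP = Vt/C + R·V̇ + PEEP (constant-flow equation of motion).
Only the elastic term changes: ΔPIP = ΔVt / C = (290 − 500) / 52.6 = -3.992 cmH2O.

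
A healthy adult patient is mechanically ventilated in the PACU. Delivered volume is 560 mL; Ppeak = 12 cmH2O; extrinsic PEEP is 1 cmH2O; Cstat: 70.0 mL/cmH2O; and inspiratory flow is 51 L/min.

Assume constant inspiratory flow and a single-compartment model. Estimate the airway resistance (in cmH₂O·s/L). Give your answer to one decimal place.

Flow: 51 L/min ÷ 60 = 0.85 L/s.
Equation of motion (constant flow): PIP = Vt/C + R·V̇ + PEEP.
R·V̇ = PIP − Vt/C − PEEP = 12 − 560/70.0 − 1 = 12 − 8.0 − 1 = 3.0 cmH2O.
R = 3.0 / 0.85 = 3.529 cmH2O·s/L.

3.5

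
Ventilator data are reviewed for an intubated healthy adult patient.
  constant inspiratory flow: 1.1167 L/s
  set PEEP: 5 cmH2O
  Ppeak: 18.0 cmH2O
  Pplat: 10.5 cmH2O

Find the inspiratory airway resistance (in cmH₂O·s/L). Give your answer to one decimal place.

6.7

Raw = (PIP − Pplat) / flow = (18.0 − 10.5) / 1.1167 = 7.5 / 1.1167 = 6.716 cmH2O·s/L.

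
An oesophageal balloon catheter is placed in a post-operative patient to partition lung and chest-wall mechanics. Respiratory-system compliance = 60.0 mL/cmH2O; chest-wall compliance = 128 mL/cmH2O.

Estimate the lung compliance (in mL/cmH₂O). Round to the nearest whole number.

1/CL = 1/Crs − 1/Ccw.
1/CL = 1/60.0 − 1/128 = 0.008854.
CL = 112.94 mL/cmH2O.

113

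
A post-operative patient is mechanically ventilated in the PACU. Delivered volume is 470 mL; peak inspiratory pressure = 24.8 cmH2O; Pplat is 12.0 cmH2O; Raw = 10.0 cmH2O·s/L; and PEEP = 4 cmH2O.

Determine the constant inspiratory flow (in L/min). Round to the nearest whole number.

flow = (PIP − Pplat) / Raw = (24.8 − 12.0) / 10.0 = 1.28 L/s × 60 = 76.8 L/min.

77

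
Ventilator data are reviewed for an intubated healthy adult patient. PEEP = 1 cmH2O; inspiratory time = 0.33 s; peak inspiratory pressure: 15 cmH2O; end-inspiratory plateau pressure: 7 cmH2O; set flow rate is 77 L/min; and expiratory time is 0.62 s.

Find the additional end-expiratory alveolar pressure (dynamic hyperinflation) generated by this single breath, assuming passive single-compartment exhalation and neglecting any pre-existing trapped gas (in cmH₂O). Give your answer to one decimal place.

Flow: 77 L/min ÷ 60 = 1.2833 L/s.
Vt = flow × Ti = 1.2833 L/s × 0.33 s × 1000 mL/L = 423.49 mL.
R = (PIP − Pplat)/V̇ = (15 − 7) / 1.2833 = 8.0/1.2833 = 6.234 cmH2O·s/L.
C = Vt/(Pplat − PEEP) = 423.49 / (7 − 1) = 423.49/6.0 = 70.582 mL/cmH2O.
τ = R × C = 6.234 × 0.07058 L/cmH2O = 0.44 s.
Fraction remaining = e^(−Te/τ) = e^(−0.62/0.44) = 0.2444; trapped volume = 423.49 × 0.2444 = 103.5 mL.
Additional alveolar pressure from trapping ≈ V_trapped / C = 103.5 / 70.582 = 1.466 cmH2O.

1.5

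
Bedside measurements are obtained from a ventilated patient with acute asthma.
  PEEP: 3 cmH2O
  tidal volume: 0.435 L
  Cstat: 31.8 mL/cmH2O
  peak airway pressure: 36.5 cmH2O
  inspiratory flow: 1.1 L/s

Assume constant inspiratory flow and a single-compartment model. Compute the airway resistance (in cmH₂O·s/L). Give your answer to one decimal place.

18.0

Equation of motion (constant flow): PIP = Vt/C + R·V̇ + PEEP.
R·V̇ = PIP − Vt/C − PEEP = 36.5 − 435/31.8 − 3 = 36.5 − 13.679 − 3 = 19.821 cmH2O.
R = 19.821 / 1.1 = 18.019 cmH2O·s/L.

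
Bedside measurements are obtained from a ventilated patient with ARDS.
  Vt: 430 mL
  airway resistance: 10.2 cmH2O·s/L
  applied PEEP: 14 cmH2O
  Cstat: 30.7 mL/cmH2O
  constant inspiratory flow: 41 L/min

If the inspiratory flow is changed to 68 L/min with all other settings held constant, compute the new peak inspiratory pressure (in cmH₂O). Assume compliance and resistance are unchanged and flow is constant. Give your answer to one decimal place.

Flow: 41 L/min ÷ 60 = 0.6833 L/s.
New flow: 68 L/min ÷ 60 = 1.1333 L/s.
PIP = Vt/C + R·V̇ + PEEP (constant-flow equation of motion).
Only the resistive term changes: ΔPIP = R × ΔV̇ = 10.2 × (1.1333 − 0.6833) = 10.2 × 0.45 = 4.59 cmH2O.
Original PIP = 430/30.7 + 10.2×0.6833 + 14 = 34.976 cmH2O; new PIP = 34.976 + (4.59) = 39.566 cmH2O.

39.6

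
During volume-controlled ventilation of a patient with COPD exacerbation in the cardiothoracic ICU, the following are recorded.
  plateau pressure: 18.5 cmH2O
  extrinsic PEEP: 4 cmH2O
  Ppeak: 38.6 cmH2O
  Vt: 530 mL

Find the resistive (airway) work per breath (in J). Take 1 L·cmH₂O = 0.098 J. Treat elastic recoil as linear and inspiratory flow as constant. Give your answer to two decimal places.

1.04

With constant inspiratory flow the resistive pressure is constant at PIP − Pplat = 38.6 − 18.5 = 20.1 cmH2O, so resistive work = 20.1 × 0.530 = 10.653 L·cmH2O.
× 0.098 J/(L·cmH2O) → 1.044 J.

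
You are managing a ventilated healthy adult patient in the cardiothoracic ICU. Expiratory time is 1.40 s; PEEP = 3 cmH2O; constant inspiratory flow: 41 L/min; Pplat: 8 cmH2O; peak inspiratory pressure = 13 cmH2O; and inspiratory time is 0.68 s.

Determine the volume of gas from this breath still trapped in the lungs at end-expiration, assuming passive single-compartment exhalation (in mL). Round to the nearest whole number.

Flow: 41 L/min ÷ 60 = 0.6833 L/s.
Vt = flow × Ti = 0.6833 L/s × 0.68 s × 1000 mL/L = 464.64 mL.
R = (PIP − Pplat)/V̇ = (13 − 8) / 0.6833 = 5.0/0.6833 = 7.317 cmH2O·s/L.
C = Vt/(Pplat − PEEP) = 464.64 / (8 − 3) = 464.64/5.0 = 92.928 mL/cmH2O.
τ = R × C = 7.317 × 0.09293 L/cmH2O = 0.68 s.
Fraction remaining = e^(−Te/τ) = e^(−1.40/0.68) = 0.1276.
Trapped volume = 464.64 × 0.1276 = 59.288 mL.

59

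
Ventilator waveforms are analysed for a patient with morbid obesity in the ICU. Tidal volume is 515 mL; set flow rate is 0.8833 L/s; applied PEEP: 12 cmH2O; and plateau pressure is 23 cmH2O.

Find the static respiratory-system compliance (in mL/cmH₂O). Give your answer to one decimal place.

Cstat = Vt / (Pplat − PEEP) = 515 / (23 − 12) = 515 / 11.0 = 46.818 mL/cmH2O.

46.8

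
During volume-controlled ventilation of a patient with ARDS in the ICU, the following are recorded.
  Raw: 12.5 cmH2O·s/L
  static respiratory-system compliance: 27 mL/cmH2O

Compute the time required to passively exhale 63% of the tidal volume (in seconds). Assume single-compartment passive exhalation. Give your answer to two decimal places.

0.34

τ = R × C = 12.5 × 27 mL/cmH2O = 12.5 × 0.027 L/cmH2O = 0.3375 s.
Exhaled fraction f = 1 − e^(−t/τ) → t = −τ·ln(1 − f) = −0.3375·ln(0.37) = 0.3356 s.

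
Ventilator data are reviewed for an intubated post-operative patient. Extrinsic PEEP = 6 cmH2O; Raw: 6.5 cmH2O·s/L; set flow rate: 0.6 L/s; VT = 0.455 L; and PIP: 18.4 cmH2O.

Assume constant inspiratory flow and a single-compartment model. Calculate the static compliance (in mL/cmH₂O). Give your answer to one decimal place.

Equation of motion (constant flow): PIP = Vt/C + R·V̇ + PEEP.
Vt/C = PIP − R·V̇ − PEEP = 18.4 − 6.5×0.6 − 6 = 18.4 − 3.9 − 6 = 8.5 cmH2O.
C = Vt / 8.5 = 455 / 8.5 = 53.529 mL/cmH2O.

53.5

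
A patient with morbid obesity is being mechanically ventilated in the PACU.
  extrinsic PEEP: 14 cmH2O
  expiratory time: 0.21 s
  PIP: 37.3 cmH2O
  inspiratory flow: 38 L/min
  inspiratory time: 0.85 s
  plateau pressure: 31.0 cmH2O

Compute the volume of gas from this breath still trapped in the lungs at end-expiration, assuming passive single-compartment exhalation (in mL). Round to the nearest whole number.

Flow: 38 L/min ÷ 60 = 0.6333 L/s.
Vt = flow × Ti = 0.6333 L/s × 0.85 s × 1000 mL/L = 538.31 mL.
R = (PIP − Pplat)/V̇ = (37.3 − 31.0) / 0.6333 = 6.3/0.6333 = 9.948 cmH2O·s/L.
C = Vt/(Pplat − PEEP) = 538.31 / (31.0 − 14) = 538.31/17.0 = 31.665 mL/cmH2O.
τ = R × C = 9.948 × 0.03167 L/cmH2O = 0.3151 s.
Fraction remaining = e^(−Te/τ) = e^(−0.21/0.3151) = 0.5135.
Trapped volume = 538.31 × 0.5135 = 276.42 mL.

276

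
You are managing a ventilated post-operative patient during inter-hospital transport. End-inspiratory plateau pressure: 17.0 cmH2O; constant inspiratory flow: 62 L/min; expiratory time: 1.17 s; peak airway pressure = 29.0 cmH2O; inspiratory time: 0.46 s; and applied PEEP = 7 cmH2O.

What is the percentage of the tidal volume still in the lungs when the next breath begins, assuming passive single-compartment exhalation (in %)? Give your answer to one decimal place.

12.0

Flow: 62 L/min ÷ 60 = 1.0333 L/s.
Vt = flow × Ti = 1.0333 L/s × 0.46 s × 1000 mL/L = 475.32 mL.
R = (PIP − Pplat)/V̇ = (29.0 − 17.0) / 1.0333 = 12.0/1.0333 = 11.613 cmH2O·s/L.
C = Vt/(Pplat − PEEP) = 475.32 / (17.0 − 7) = 475.32/10.0 = 47.532 mL/cmH2O.
τ = R × C = 11.613 × 0.04753 L/cmH2O = 0.552 s.
Fraction remaining at end-expiration = e^(−Te/τ) = e^(−1.17/0.552) = 0.1201 → 12.01%.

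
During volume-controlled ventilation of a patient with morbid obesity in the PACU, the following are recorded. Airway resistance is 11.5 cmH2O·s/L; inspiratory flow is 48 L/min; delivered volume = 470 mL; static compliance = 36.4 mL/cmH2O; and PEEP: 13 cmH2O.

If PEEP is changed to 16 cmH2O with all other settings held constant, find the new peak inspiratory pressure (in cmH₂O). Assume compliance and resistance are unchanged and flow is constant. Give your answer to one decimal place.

Flow: 48 L/min ÷ 60 = 0.8 L/s.
PIP = Vt/C + R·V̇ + PEEP (constant-flow equation of motion).
Only the baseline term changes: ΔPIP = ΔPEEP = 16 − 13 = 3.0 cmH2O.
Original PIP = 470/36.4 + 11.5×0.8 + 13 = 35.112 cmH2O; new PIP = 35.112 + (3.0) = 38.112 cmH2O.

38.1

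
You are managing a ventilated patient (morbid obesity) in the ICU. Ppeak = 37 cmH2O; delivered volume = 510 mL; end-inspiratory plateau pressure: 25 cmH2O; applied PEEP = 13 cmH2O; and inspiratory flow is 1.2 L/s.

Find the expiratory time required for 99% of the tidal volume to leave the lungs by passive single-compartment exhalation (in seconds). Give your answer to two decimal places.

1.96

R = (PIP − Pplat)/V̇ = (37 − 25) / 1.2 = 12.0/1.2 = 10.0 cmH2O·s/L.
C = Vt/(Pplat − PEEP) = 510.0 / (25 − 13) = 510.0/12.0 = 42.5 mL/cmH2O.
τ = R × C = 10.0 × 0.0425 L/cmH2O = 0.425 s.
t = −τ·ln(1 − 0.99) = −0.425·ln(0.01) = 1.957 s.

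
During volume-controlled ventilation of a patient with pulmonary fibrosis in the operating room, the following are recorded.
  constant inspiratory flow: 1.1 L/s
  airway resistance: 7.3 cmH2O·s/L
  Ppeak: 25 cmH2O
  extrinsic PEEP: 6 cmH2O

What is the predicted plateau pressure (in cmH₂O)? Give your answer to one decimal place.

17.0

Pplat = PIP − Raw × flow = 25 − 7.3 × 1.1 = 25 − 8.03 = 16.97 cmH2O.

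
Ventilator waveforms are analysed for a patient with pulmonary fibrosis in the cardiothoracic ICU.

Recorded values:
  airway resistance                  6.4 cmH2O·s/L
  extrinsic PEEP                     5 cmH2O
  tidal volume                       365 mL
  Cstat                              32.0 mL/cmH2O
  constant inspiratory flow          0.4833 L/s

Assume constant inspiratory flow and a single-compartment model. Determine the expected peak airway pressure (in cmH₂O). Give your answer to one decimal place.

Equation of motion (constant flow): PIP = Vt/C + R·V̇ + PEEP.
PIP = 365/32.0 + 6.4×0.4833 + 5 = 11.406 + 3.093 + 5 = 19.499 cmH2O.

19.5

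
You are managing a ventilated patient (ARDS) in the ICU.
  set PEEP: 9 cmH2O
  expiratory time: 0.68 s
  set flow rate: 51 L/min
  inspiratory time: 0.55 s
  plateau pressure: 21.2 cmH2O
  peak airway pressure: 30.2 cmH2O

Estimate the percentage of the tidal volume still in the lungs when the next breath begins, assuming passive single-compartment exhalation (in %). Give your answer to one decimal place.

18.7

Flow: 51 L/min ÷ 60 = 0.85 L/s.
Vt = flow × Ti = 0.85 L/s × 0.55 s × 1000 mL/L = 467.5 mL.
R = (PIP − Pplat)/V̇ = (30.2 − 21.2) / 0.85 = 9.0/0.85 = 10.588 cmH2O·s/L.
C = Vt/(Pplat − PEEP) = 467.5 / (21.2 − 9) = 467.5/12.2 = 38.32 mL/cmH2O.
τ = R × C = 10.588 × 0.03832 L/cmH2O = 0.4057 s.
Fraction remaining at end-expiration = e^(−Te/τ) = e^(−0.68/0.4057) = 0.1871 → 18.71%.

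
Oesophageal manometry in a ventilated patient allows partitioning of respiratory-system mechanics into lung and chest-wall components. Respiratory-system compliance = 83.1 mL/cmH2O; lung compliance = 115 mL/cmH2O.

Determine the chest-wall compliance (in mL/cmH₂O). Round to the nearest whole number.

1/Ccw = 1/Crs − 1/CL.
1/Ccw = 1/83.1 − 1/115 = 0.003338.
Ccw = 299.58 mL/cmH2O.

300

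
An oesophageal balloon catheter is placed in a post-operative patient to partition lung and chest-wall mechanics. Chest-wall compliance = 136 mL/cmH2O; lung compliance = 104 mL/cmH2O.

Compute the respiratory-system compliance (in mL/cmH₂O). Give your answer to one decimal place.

58.9

Lung and chest wall are elastances in series: 1/Crs = 1/CL + 1/Ccw.
1/Crs = 1/104 + 1/136 = 0.01697.
Crs = 58.928 mL/cmH2O.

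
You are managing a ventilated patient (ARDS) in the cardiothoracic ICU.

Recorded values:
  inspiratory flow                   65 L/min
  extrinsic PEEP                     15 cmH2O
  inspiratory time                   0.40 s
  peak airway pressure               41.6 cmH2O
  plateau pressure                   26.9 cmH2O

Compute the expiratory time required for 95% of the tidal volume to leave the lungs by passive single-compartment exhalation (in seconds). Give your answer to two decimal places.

Flow: 65 L/min ÷ 60 = 1.0833 L/s.
Vt = flow × Ti = 1.0833 L/s × 0.40 s × 1000 mL/L = 433.32 mL.
R = (PIP − Pplat)/V̇ = (41.6 − 26.9) / 1.0833 = 14.7/1.0833 = 13.57 cmH2O·s/L.
C = Vt/(Pplat − PEEP) = 433.32 / (26.9 − 15) = 433.32/11.9 = 36.413 mL/cmH2O.
τ = R × C = 13.57 × 0.03641 L/cmH2O = 0.4941 s.
t = −τ·ln(1 − 0.95) = −0.4941·ln(0.05) = 1.48 s.

1.48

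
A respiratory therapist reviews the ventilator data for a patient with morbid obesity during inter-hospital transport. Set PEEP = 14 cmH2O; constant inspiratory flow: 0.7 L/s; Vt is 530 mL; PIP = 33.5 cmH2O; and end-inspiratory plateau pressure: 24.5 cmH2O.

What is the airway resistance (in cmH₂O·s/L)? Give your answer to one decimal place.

Raw = (PIP − Pplat) / flow = (33.5 − 24.5) / 0.7 = 9.0 / 0.7 = 12.857 cmH2O·s/L.

12.9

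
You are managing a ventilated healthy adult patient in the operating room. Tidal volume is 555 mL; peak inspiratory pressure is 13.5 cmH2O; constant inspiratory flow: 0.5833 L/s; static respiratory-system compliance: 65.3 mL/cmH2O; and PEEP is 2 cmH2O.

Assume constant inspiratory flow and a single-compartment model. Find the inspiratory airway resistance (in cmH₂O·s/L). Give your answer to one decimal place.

Equation of motion (constant flow): PIP = Vt/C + R·V̇ + PEEP.
R·V̇ = PIP − Vt/C − PEEP = 13.5 − 555/65.3 − 2 = 13.5 − 8.499 − 2 = 3.001 cmH2O.
R = 3.001 / 0.5833 = 5.145 cmH2O·s/L.

5.1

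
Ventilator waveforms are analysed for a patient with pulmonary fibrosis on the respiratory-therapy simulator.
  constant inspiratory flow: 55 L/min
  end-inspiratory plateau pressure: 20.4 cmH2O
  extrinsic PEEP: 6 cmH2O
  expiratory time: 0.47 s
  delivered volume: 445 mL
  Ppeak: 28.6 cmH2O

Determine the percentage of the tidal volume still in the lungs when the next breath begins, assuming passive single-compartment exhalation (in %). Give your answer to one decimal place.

Flow: 55 L/min ÷ 60 = 0.9167 L/s.
R = (PIP − Pplat)/V̇ = (28.6 − 20.4) / 0.9167 = 8.2/0.9167 = 8.945 cmH2O·s/L.
C = Vt/(Pplat − PEEP) = 445.0 / (20.4 − 6) = 445.0/14.4 = 30.903 mL/cmH2O.
τ = R × C = 8.945 × 0.0309 L/cmH2O = 0.2764 s.
Fraction remaining at end-expiration = e^(−Te/τ) = e^(−0.47/0.2764) = 0.1826 → 18.26%.

18.3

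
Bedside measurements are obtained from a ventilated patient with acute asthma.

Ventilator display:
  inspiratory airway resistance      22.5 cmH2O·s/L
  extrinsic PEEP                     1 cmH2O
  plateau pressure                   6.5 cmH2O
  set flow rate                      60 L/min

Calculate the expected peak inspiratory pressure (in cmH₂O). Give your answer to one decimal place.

Flow: 60 L/min ÷ 60 = 1 L/s.
PIP = Pplat + Raw × flow = 6.5 + 22.5 × 1 = 6.5 + 22.5 = 29.0 cmH2O.

29.0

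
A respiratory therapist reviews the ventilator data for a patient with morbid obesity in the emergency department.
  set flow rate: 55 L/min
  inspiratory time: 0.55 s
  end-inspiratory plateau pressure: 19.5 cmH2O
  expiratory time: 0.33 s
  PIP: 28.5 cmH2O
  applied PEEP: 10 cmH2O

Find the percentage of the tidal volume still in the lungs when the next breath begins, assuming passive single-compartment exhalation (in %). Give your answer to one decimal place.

53.1

Flow: 55 L/min ÷ 60 = 0.9167 L/s.
Vt = flow × Ti = 0.9167 L/s × 0.55 s × 1000 mL/L = 504.19 mL.
R = (PIP − Pplat)/V̇ = (28.5 − 19.5) / 0.9167 = 9.0/0.9167 = 9.818 cmH2O·s/L.
C = Vt/(Pplat − PEEP) = 504.19 / (19.5 − 10) = 504.19/9.5 = 53.073 mL/cmH2O.
τ = R × C = 9.818 × 0.05307 L/cmH2O = 0.521 s.
Fraction remaining at end-expiration = e^(−Te/τ) = e^(−0.33/0.521) = 0.5308 → 53.08%.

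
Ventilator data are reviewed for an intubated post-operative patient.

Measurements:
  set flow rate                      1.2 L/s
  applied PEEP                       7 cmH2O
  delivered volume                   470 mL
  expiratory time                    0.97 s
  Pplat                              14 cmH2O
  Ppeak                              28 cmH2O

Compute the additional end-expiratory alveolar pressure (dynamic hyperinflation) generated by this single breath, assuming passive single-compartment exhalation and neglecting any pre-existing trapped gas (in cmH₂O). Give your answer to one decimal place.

2.0

R = (PIP − Pplat)/V̇ = (28 − 14) / 1.2 = 14.0/1.2 = 11.667 cmH2O·s/L.
C = Vt/(Pplat − PEEP) = 470.0 / (14 − 7) = 470.0/7.0 = 67.143 mL/cmH2O.
τ = R × C = 11.667 × 0.06714 L/cmH2O = 0.7833 s.
Fraction remaining = e^(−Te/τ) = e^(−0.97/0.7833) = 0.2899; trapped volume = 470.0 × 0.2899 = 136.25 mL.
Additional alveolar pressure from trapping ≈ V_trapped / C = 136.25 / 67.143 = 2.029 cmH2O.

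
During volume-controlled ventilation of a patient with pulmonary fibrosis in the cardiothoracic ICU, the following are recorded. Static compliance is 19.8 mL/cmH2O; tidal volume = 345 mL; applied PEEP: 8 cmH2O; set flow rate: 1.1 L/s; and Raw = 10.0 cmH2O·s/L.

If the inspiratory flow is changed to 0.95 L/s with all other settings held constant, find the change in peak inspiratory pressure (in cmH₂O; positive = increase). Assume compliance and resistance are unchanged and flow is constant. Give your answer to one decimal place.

-1.5

PIP = Vt/C + R·V̇ + PEEP (constant-flow equation of motion).
Only the resistive term changes: ΔPIP = R × ΔV̇ = 10.0 × (0.95 − 1.1) = 10.0 × -0.15 = -1.5 cmH2O.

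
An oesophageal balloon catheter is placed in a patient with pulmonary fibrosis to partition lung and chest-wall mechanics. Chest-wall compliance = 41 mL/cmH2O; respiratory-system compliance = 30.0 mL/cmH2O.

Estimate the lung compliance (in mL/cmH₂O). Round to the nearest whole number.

112

1/CL = 1/Crs − 1/Ccw.
1/CL = 1/30.0 − 1/41 = 0.008943.
CL = 111.82 mL/cmH2O.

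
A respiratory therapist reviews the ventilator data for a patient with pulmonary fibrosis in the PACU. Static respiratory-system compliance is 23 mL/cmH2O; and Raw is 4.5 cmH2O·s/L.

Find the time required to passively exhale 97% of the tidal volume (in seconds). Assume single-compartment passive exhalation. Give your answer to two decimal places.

0.36

τ = R × C = 4.5 × 23 mL/cmH2O = 4.5 × 0.023 L/cmH2O = 0.1035 s.
Exhaled fraction f = 1 − e^(−t/τ) → t = −τ·ln(1 − f) = −0.1035·ln(0.03) = 0.3629 s.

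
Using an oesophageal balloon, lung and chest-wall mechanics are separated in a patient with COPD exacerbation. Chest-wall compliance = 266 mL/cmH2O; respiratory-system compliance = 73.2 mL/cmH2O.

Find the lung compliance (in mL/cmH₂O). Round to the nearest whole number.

1/CL = 1/Crs − 1/Ccw.
1/CL = 1/73.2 − 1/266 = 0.009902.
CL = 100.99 mL/cmH2O.

101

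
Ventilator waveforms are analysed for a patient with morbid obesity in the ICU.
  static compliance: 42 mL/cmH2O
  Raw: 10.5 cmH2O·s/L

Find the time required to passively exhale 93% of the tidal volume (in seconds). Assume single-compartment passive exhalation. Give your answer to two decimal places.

τ = R × C = 10.5 × 42 mL/cmH2O = 10.5 × 0.042 L/cmH2O = 0.441 s.
Exhaled fraction f = 1 − e^(−t/τ) → t = −τ·ln(1 − f) = −0.441·ln(0.07) = 1.173 s.

1.17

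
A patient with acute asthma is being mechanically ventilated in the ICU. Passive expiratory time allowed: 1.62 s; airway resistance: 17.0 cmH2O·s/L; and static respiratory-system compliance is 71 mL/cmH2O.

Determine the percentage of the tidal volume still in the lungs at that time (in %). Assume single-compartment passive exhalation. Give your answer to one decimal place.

τ = R × C = 17.0 × 71 mL/cmH2O = 17.0 × 0.071 L/cmH2O = 1.207 s.
Passive exhalation: V(t)/V₀ = e^(−t/τ) = e^(−1.62/1.207) = 0.2613.
Fraction remaining = 0.2613 → 26.13%.

26.1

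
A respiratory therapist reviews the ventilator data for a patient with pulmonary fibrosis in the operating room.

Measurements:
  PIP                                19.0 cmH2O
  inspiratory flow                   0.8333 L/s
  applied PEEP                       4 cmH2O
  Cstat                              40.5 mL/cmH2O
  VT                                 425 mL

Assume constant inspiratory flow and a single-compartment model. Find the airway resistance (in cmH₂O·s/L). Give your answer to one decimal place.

Equation of motion (constant flow): PIP = Vt/C + R·V̇ + PEEP.
R·V̇ = PIP − Vt/C − PEEP = 19.0 − 425/40.5 − 4 = 19.0 − 10.494 − 4 = 4.506 cmH2O.
R = 4.506 / 0.8333 = 5.407 cmH2O·s/L.

5.4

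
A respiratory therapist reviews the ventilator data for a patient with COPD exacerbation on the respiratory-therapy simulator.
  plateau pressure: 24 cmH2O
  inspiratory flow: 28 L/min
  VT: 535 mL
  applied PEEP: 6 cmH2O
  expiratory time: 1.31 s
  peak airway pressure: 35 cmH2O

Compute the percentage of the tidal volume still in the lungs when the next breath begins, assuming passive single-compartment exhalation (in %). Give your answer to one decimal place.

15.4

Flow: 28 L/min ÷ 60 = 0.4667 L/s.
R = (PIP − Pplat)/V̇ = (35 − 24) / 0.4667 = 11.0/0.4667 = 23.57 cmH2O·s/L.
C = Vt/(Pplat − PEEP) = 535.0 / (24 − 6) = 535.0/18.0 = 29.722 mL/cmH2O.
τ = R × C = 23.57 × 0.02972 L/cmH2O = 0.7005 s.
Fraction remaining at end-expiration = e^(−Te/τ) = e^(−1.31/0.7005) = 0.1541 → 15.41%.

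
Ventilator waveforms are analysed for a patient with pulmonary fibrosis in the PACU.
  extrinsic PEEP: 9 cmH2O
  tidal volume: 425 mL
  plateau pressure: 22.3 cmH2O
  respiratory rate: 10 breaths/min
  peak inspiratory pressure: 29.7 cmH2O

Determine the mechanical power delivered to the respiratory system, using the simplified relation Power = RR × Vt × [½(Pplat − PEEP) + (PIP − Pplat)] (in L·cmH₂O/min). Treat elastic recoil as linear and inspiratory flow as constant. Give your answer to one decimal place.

Per-breath work = Vt × [½(Pplat−PEEP) + (PIP−Pplat)] = 0.425 × [0.5×13.3 + 7.4] = 0.425 × 14.05 = 5.971 L·cmH2O.
Power = 10 × 5.971 = 59.71 L·cmH2O/min.

59.7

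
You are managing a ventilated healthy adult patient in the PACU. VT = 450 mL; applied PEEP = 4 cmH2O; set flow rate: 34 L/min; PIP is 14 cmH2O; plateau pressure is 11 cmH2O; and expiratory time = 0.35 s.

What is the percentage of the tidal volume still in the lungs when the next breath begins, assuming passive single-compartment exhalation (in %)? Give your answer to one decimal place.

Flow: 34 L/min ÷ 60 = 0.5667 L/s.
R = (PIP − Pplat)/V̇ = (14 − 11) / 0.5667 = 3.0/0.5667 = 5.294 cmH2O·s/L.
C = Vt/(Pplat − PEEP) = 450.0 / (11 − 4) = 450.0/7.0 = 64.286 mL/cmH2O.
τ = R × C = 5.294 × 0.06429 L/cmH2O = 0.3404 s.
Fraction remaining at end-expiration = e^(−Te/τ) = e^(−0.35/0.3404) = 0.3576 → 35.76%.

35.8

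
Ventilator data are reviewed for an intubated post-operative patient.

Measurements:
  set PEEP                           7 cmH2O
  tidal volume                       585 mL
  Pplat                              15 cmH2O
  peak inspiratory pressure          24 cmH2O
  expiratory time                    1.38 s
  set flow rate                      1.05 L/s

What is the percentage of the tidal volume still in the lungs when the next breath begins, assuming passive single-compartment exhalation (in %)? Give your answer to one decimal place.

11.1

R = (PIP − Pplat)/V̇ = (24 − 15) / 1.05 = 9.0/1.05 = 8.571 cmH2O·s/L.
C = Vt/(Pplat − PEEP) = 585.0 / (15 − 7) = 585.0/8.0 = 73.125 mL/cmH2O.
τ = R × C = 8.571 × 0.07313 L/cmH2O = 0.6268 s.
Fraction remaining at end-expiration = e^(−Te/τ) = e^(−1.38/0.6268) = 0.1106 → 11.06%.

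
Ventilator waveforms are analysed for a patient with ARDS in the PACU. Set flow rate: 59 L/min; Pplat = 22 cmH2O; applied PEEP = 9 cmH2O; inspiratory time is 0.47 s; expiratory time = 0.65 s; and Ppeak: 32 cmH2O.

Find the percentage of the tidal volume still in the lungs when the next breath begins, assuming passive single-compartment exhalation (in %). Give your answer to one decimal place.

16.6

Flow: 59 L/min ÷ 60 = 0.9833 L/s.
Vt = flow × Ti = 0.9833 L/s × 0.47 s × 1000 mL/L = 462.15 mL.
R = (PIP − Pplat)/V̇ = (32 − 22) / 0.9833 = 10.0/0.9833 = 10.17 cmH2O·s/L.
C = Vt/(Pplat − PEEP) = 462.15 / (22 − 9) = 462.15/13.0 = 35.55 mL/cmH2O.
τ = R × C = 10.17 × 0.03555 L/cmH2O = 0.3615 s.
Fraction remaining at end-expiration = e^(−Te/τ) = e^(−0.65/0.3615) = 0.1656 → 16.56%.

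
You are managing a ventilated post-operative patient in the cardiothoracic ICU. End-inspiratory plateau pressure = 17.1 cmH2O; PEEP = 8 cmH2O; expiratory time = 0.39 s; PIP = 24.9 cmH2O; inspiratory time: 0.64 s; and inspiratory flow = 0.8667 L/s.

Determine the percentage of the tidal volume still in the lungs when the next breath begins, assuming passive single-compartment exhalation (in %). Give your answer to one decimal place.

49.1

Vt = flow × Ti = 0.8667 L/s × 0.64 s × 1000 mL/L = 554.69 mL.
R = (PIP − Pplat)/V̇ = (24.9 − 17.1) / 0.8667 = 7.8/0.8667 = 9.0 cmH2O·s/L.
C = Vt/(Pplat − PEEP) = 554.69 / (17.1 − 8) = 554.69/9.1 = 60.955 mL/cmH2O.
τ = R × C = 9.0 × 0.06096 L/cmH2O = 0.5486 s.
Fraction remaining at end-expiration = e^(−Te/τ) = e^(−0.39/0.5486) = 0.4912 → 49.12%.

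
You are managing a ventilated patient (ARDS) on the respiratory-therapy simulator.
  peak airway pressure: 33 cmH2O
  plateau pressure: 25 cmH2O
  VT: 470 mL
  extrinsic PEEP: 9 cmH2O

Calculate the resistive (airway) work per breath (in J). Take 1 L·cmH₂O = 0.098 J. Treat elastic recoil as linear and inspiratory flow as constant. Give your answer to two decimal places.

With constant inspiratory flow the resistive pressure is constant at PIP − Pplat = 33 − 25 = 8.0 cmH2O, so resistive work = 8.0 × 0.470 = 3.76 L·cmH2O.
× 0.098 J/(L·cmH2O) → 0.3685 J.

0.37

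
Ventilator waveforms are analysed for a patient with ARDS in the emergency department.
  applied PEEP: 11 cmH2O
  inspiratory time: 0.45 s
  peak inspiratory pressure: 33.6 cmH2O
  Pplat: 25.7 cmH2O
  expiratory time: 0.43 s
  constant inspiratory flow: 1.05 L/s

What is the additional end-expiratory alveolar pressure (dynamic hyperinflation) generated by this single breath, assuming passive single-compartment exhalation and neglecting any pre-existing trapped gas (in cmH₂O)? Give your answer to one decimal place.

2.5

Vt = flow × Ti = 1.05 L/s × 0.45 s × 1000 mL/L = 472.5 mL.
R = (PIP − Pplat)/V̇ = (33.6 − 25.7) / 1.05 = 7.9/1.05 = 7.524 cmH2O·s/L.
C = Vt/(Pplat − PEEP) = 472.5 / (25.7 − 11) = 472.5/14.7 = 32.143 mL/cmH2O.
τ = R × C = 7.524 × 0.03214 L/cmH2O = 0.2418 s.
Fraction remaining = e^(−Te/τ) = e^(−0.43/0.2418) = 0.1689; trapped volume = 472.5 × 0.1689 = 79.805 mL.
Additional alveolar pressure from trapping ≈ V_trapped / C = 79.805 / 32.143 = 2.483 cmH2O.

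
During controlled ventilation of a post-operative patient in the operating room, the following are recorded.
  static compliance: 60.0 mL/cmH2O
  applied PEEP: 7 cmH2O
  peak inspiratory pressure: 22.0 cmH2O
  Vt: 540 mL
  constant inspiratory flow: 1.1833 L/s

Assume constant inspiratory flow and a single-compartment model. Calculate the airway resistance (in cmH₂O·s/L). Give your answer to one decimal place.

5.1

Equation of motion (constant flow): PIP = Vt/C + R·V̇ + PEEP.
R·V̇ = PIP − Vt/C − PEEP = 22.0 − 540/60.0 − 7 = 22.0 − 9.0 − 7 = 6.0 cmH2O.
R = 6.0 / 1.1833 = 5.071 cmH2O·s/L.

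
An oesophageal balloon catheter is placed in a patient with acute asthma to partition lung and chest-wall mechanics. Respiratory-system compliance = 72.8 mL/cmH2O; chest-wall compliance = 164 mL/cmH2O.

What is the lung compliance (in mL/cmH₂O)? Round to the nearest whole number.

1/CL = 1/Crs − 1/Ccw.
1/CL = 1/72.8 − 1/164 = 0.007639.
CL = 130.91 mL/cmH2O.

131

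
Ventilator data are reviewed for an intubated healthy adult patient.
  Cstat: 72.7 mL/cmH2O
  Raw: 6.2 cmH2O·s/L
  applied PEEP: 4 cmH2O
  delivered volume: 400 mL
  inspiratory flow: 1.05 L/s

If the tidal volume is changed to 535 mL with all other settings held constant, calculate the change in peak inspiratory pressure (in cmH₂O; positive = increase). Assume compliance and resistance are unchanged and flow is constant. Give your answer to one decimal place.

1.9

PIP = Vt/C + R·V̇ + PEEP (constant-flow equation of motion).
Only the elastic term changes: ΔPIP = ΔVt / C = (535 − 400) / 72.7 = 1.857 cmH2O.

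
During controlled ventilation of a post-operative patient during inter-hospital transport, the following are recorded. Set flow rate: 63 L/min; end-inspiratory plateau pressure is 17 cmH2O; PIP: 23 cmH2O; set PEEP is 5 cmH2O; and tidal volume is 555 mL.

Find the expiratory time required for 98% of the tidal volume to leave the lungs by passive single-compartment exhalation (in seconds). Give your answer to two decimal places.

Flow: 63 L/min ÷ 60 = 1.05 L/s.
R = (PIP − Pplat)/V̇ = (23 − 17) / 1.05 = 6.0/1.05 = 5.714 cmH2O·s/L.
C = Vt/(Pplat − PEEP) = 555.0 / (17 − 5) = 555.0/12.0 = 46.25 mL/cmH2O.
τ = R × C = 5.714 × 0.04625 L/cmH2O = 0.2643 s.
t = −τ·ln(1 − 0.98) = −0.2643·ln(0.02) = 1.034 s.

1.03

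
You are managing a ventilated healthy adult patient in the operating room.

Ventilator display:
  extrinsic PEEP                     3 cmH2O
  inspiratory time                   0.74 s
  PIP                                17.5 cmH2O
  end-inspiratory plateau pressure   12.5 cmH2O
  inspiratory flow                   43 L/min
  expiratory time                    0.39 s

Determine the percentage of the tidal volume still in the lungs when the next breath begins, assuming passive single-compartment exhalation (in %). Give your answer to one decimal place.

Flow: 43 L/min ÷ 60 = 0.7167 L/s.
Vt = flow × Ti = 0.7167 L/s × 0.74 s × 1000 mL/L = 530.36 mL.
R = (PIP − Pplat)/V̇ = (17.5 − 12.5) / 0.7167 = 5.0/0.7167 = 6.976 cmH2O·s/L.
C = Vt/(Pplat − PEEP) = 530.36 / (12.5 − 3) = 530.36/9.5 = 55.827 mL/cmH2O.
τ = R × C = 6.976 × 0.05583 L/cmH2O = 0.3895 s.
Fraction remaining at end-expiration = e^(−Te/τ) = e^(−0.39/0.3895) = 0.3674 → 36.74%.

36.7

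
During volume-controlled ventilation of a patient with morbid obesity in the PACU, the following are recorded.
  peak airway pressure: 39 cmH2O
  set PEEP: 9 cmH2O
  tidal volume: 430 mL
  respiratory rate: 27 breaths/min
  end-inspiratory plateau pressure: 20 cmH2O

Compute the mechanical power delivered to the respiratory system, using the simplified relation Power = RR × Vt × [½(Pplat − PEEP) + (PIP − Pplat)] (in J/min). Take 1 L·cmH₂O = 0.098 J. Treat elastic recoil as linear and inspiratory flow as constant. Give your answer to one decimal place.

27.9

Per-breath work = Vt × [½(Pplat−PEEP) + (PIP−Pplat)] = 0.430 × [0.5×11.0 + 19.0] = 0.430 × 24.5 = 10.535 L·cmH2O.
Power = 27 × 10.535 = 284.45 L·cmH2O/min.
× 0.098 J/(L·cmH2O) → 27.876 J/min.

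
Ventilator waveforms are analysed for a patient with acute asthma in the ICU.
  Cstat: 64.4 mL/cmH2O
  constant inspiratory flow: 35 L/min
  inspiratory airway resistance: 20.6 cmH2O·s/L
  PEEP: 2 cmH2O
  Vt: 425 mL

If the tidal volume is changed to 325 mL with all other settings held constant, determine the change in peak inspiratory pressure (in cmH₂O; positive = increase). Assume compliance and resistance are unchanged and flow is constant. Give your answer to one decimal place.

-1.6

PIP = Vt/C + R·V̇ + PEEP (constant-flow equation of motion).
Only the elastic term changes: ΔPIP = ΔVt / C = (325 − 425) / 64.4 = -1.553 cmH2O.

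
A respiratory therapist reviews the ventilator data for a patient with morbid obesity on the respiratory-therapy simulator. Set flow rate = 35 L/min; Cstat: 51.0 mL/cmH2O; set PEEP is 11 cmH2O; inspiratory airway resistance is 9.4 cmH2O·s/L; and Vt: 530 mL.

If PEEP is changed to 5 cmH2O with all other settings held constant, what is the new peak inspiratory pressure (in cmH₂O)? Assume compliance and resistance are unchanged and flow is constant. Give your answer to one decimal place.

Flow: 35 L/min ÷ 60 = 0.5833 L/s.
PIP = Vt/C + R·V̇ + PEEP (constant-flow equation of motion).
Only the baseline term changes: ΔPIP = ΔPEEP = 5 − 11 = -6.0 cmH2O.
Original PIP = 530/51.0 + 9.4×0.5833 + 11 = 26.875 cmH2O; new PIP = 26.875 + (-6.0) = 20.875 cmH2O.

20.9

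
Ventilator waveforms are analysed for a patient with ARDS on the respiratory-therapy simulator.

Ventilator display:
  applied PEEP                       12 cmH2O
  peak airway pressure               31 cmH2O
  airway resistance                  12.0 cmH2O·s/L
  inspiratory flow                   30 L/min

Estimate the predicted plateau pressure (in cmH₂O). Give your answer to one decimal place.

Flow: 30 L/min ÷ 60 = 0.5 L/s.
Pplat = PIP − Raw × flow = 31 − 12.0 × 0.5 = 31 − 6.0 = 25.0 cmH2O.

25.0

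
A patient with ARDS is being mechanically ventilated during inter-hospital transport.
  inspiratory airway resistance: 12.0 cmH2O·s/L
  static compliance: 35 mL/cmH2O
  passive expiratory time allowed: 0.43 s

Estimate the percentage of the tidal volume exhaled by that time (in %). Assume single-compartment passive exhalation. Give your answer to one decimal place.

64.1

τ = R × C = 12.0 × 35 mL/cmH2O = 12.0 × 0.035 L/cmH2O = 0.42 s.
Passive exhalation: V(t)/V₀ = e^(−t/τ) = e^(−0.43/0.42) = 0.3592.
Fraction exhaled = 1 − 0.3592 = 0.6408 → 64.08%.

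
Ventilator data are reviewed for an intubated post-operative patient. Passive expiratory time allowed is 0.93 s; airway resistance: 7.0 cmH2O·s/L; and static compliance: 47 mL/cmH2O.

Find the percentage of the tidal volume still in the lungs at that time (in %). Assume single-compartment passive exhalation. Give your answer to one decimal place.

5.9

τ = R × C = 7.0 × 47 mL/cmH2O = 7.0 × 0.047 L/cmH2O = 0.329 s.
Passive exhalation: V(t)/V₀ = e^(−t/τ) = e^(−0.93/0.329) = 0.05921.
Fraction remaining = 0.05921 → 5.921%.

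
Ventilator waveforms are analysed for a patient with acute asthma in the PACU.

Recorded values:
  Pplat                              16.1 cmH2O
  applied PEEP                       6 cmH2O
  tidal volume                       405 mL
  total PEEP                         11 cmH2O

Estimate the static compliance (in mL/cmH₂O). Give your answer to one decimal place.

End-expiratory occlusion gives total PEEP = 11 cmH2O (intrinsic PEEP = 11 − 6 = 5). Use total PEEP for the elastic gradient.
Cstat = Vt / (Pplat − PEEPtotal) = 405 / (16.1 − 11) = 405 / 5.1 = 79.412 mL/cmH2O.

79.4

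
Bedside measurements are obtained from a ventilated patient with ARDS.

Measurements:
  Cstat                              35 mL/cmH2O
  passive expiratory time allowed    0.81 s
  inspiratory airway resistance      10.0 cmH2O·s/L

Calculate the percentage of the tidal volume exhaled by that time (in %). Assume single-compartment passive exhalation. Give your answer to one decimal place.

90.1

τ = R × C = 10.0 × 35 mL/cmH2O = 10.0 × 0.035 L/cmH2O = 0.35 s.
Passive exhalation: V(t)/V₀ = e^(−t/τ) = e^(−0.81/0.35) = 0.09884.
Fraction exhaled = 1 − 0.09884 = 0.9012 → 90.12%.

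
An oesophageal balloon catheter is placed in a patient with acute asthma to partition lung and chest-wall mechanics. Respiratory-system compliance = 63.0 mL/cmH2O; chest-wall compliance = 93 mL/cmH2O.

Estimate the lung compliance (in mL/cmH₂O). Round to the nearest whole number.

195

1/CL = 1/Crs − 1/Ccw.
1/CL = 1/63.0 − 1/93 = 0.00512.
CL = 195.31 mL/cmH2O.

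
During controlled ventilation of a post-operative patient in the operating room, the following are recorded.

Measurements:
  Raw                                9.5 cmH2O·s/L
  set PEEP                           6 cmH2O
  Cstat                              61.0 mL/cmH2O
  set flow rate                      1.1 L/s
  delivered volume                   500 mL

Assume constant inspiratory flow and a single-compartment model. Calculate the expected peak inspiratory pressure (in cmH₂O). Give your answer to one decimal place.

24.6

Equation of motion (constant flow): PIP = Vt/C + R·V̇ + PEEP.
PIP = 500/61.0 + 9.5×1.1 + 6 = 8.197 + 10.45 + 6 = 24.647 cmH2O.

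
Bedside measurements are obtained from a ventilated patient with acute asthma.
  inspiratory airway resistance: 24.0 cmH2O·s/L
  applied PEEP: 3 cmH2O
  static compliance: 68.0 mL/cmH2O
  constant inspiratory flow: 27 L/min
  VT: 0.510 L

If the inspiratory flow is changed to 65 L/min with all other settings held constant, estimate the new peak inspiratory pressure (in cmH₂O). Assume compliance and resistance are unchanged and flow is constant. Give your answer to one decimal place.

Flow: 27 L/min ÷ 60 = 0.45 L/s.
New flow: 65 L/min ÷ 60 = 1.0833 L/s.
PIP = Vt/C + R·V̇ + PEEP (constant-flow equation of motion).
Only the resistive term changes: ΔPIP = R × ΔV̇ = 24.0 × (1.0833 − 0.45) = 24.0 × 0.6333 = 15.199 cmH2O.
Original PIP = 510/68.0 + 24.0×0.45 + 3 = 21.3 cmH2O; new PIP = 21.3 + (15.199) = 36.499 cmH2O.

36.5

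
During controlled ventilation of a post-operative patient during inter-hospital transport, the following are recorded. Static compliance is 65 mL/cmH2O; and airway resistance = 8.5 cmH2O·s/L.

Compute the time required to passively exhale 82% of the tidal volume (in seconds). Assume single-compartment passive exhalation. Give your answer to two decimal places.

τ = R × C = 8.5 × 65 mL/cmH2O = 8.5 × 0.065 L/cmH2O = 0.5525 s.
Exhaled fraction f = 1 − e^(−t/τ) → t = −τ·ln(1 − f) = −0.5525·ln(0.18) = 0.9474 s.

0.95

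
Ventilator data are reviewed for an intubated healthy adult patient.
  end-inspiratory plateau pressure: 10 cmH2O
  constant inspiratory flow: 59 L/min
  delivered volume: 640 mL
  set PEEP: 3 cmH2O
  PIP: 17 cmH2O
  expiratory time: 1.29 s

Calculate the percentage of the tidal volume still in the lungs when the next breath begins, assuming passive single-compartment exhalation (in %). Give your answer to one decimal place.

13.8

Flow: 59 L/min ÷ 60 = 0.9833 L/s.
R = (PIP − Pplat)/V̇ = (17 − 10) / 0.9833 = 7.0/0.9833 = 7.119 cmH2O·s/L.
C = Vt/(Pplat − PEEP) = 640.0 / (10 − 3) = 640.0/7.0 = 91.429 mL/cmH2O.
τ = R × C = 7.119 × 0.09143 L/cmH2O = 0.6509 s.
Fraction remaining at end-expiration = e^(−Te/τ) = e^(−1.29/0.6509) = 0.1378 → 13.78%.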